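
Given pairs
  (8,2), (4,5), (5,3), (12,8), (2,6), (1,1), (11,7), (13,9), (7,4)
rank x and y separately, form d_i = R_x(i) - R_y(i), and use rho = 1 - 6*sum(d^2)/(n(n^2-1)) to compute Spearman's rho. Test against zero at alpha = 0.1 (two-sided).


Step 1: Rank x and y separately (midranks; no ties here).
rank(x): 8->6, 4->3, 5->4, 12->8, 2->2, 1->1, 11->7, 13->9, 7->5
rank(y): 2->2, 5->5, 3->3, 8->8, 6->6, 1->1, 7->7, 9->9, 4->4
Step 2: d_i = R_x(i) - R_y(i); compute d_i^2.
  (6-2)^2=16, (3-5)^2=4, (4-3)^2=1, (8-8)^2=0, (2-6)^2=16, (1-1)^2=0, (7-7)^2=0, (9-9)^2=0, (5-4)^2=1
sum(d^2) = 38.
Step 3: rho = 1 - 6*38 / (9*(9^2 - 1)) = 1 - 228/720 = 0.683333.
Step 4: Under H0, t = rho * sqrt((n-2)/(1-rho^2)) = 2.4763 ~ t(7).
Step 5: Two-sided p-value from the t-distribution with 7 df = 0.042442.
Step 6: alpha = 0.1. reject H0.

rho = 0.6833, p = 0.042442, reject H0 at alpha = 0.1.


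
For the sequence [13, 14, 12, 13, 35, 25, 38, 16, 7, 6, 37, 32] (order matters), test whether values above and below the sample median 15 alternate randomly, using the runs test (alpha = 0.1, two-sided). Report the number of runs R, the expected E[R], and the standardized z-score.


Step 1: Compute median = 15; label A = above, B = below.
Labels in order: BBBBAAAABBAA  (n_A = 6, n_B = 6)
Step 2: Count runs R = 4.
Step 3: Under H0 (random ordering), E[R] = 2*n_A*n_B/(n_A+n_B) + 1 = 2*6*6/12 + 1 = 7.0000.
        Var[R] = 2*n_A*n_B*(2*n_A*n_B - n_A - n_B) / ((n_A+n_B)^2 * (n_A+n_B-1)) = 4320/1584 = 2.7273.
        SD[R] = 1.6514.
Step 4: Continuity-corrected z = (R + 0.5 - E[R]) / SD[R] = (4 + 0.5 - 7.0000) / 1.6514 = -1.5138.
Step 5: Two-sided p-value via normal approximation = 2*(1 - Phi(|z|)) = 0.130070.
Step 6: alpha = 0.1. fail to reject H0.

R = 4, z = -1.5138, p = 0.130070, fail to reject H0.


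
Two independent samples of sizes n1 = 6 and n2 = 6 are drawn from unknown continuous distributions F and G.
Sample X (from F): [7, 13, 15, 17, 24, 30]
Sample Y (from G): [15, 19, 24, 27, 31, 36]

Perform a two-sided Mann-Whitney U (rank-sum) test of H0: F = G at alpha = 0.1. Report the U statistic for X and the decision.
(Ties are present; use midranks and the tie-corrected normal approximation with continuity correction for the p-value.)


Step 1: Combine and sort all 12 observations; assign midranks.
sorted (value, group): (7,X), (13,X), (15,X), (15,Y), (17,X), (19,Y), (24,X), (24,Y), (27,Y), (30,X), (31,Y), (36,Y)
ranks: 7->1, 13->2, 15->3.5, 15->3.5, 17->5, 19->6, 24->7.5, 24->7.5, 27->9, 30->10, 31->11, 36->12
Step 2: Rank sum for X: R1 = 1 + 2 + 3.5 + 5 + 7.5 + 10 = 29.
Step 3: U_X = R1 - n1(n1+1)/2 = 29 - 6*7/2 = 29 - 21 = 8.
       U_Y = n1*n2 - U_X = 36 - 8 = 28.
Step 4: Ties are present, so use the tie-corrected normal approximation (with continuity correction) for the p-value.
Step 5: p-value = 0.126869; compare to alpha = 0.1. fail to reject H0.

U_X = 8, p = 0.126869, fail to reject H0 at alpha = 0.1.


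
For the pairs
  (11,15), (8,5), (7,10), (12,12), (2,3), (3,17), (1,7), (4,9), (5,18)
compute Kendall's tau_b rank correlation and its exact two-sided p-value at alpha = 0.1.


Step 1: Enumerate the 36 unordered pairs (i,j) with i<j and classify each by sign(x_j-x_i) * sign(y_j-y_i).
  (1,2):dx=-3,dy=-10->C; (1,3):dx=-4,dy=-5->C; (1,4):dx=+1,dy=-3->D; (1,5):dx=-9,dy=-12->C
  (1,6):dx=-8,dy=+2->D; (1,7):dx=-10,dy=-8->C; (1,8):dx=-7,dy=-6->C; (1,9):dx=-6,dy=+3->D
  (2,3):dx=-1,dy=+5->D; (2,4):dx=+4,dy=+7->C; (2,5):dx=-6,dy=-2->C; (2,6):dx=-5,dy=+12->D
  (2,7):dx=-7,dy=+2->D; (2,8):dx=-4,dy=+4->D; (2,9):dx=-3,dy=+13->D; (3,4):dx=+5,dy=+2->C
  (3,5):dx=-5,dy=-7->C; (3,6):dx=-4,dy=+7->D; (3,7):dx=-6,dy=-3->C; (3,8):dx=-3,dy=-1->C
  (3,9):dx=-2,dy=+8->D; (4,5):dx=-10,dy=-9->C; (4,6):dx=-9,dy=+5->D; (4,7):dx=-11,dy=-5->C
  (4,8):dx=-8,dy=-3->C; (4,9):dx=-7,dy=+6->D; (5,6):dx=+1,dy=+14->C; (5,7):dx=-1,dy=+4->D
  (5,8):dx=+2,dy=+6->C; (5,9):dx=+3,dy=+15->C; (6,7):dx=-2,dy=-10->C; (6,8):dx=+1,dy=-8->D
  (6,9):dx=+2,dy=+1->C; (7,8):dx=+3,dy=+2->C; (7,9):dx=+4,dy=+11->C; (8,9):dx=+1,dy=+9->C
Step 2: C = 22, D = 14, total pairs = 36.
Step 3: tau = (C - D)/(n(n-1)/2) = (22 - 14)/36 = 0.222222.
Step 4: Exact two-sided p-value (enumerate n! = 362880 permutations of y under H0): p = 0.476709.
Step 5: alpha = 0.1. fail to reject H0.

tau_b = 0.2222 (C=22, D=14), p = 0.476709, fail to reject H0.


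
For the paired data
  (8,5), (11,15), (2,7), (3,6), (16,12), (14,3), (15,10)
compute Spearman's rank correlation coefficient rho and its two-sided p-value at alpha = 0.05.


Step 1: Rank x and y separately (midranks; no ties here).
rank(x): 8->3, 11->4, 2->1, 3->2, 16->7, 14->5, 15->6
rank(y): 5->2, 15->7, 7->4, 6->3, 12->6, 3->1, 10->5
Step 2: d_i = R_x(i) - R_y(i); compute d_i^2.
  (3-2)^2=1, (4-7)^2=9, (1-4)^2=9, (2-3)^2=1, (7-6)^2=1, (5-1)^2=16, (6-5)^2=1
sum(d^2) = 38.
Step 3: rho = 1 - 6*38 / (7*(7^2 - 1)) = 1 - 228/336 = 0.321429.
Step 4: Under H0, t = rho * sqrt((n-2)/(1-rho^2)) = 0.7590 ~ t(5).
Step 5: Two-sided p-value from the t-distribution with 5 df = 0.482072.
Step 6: alpha = 0.05. fail to reject H0.

rho = 0.3214, p = 0.482072, fail to reject H0 at alpha = 0.05.


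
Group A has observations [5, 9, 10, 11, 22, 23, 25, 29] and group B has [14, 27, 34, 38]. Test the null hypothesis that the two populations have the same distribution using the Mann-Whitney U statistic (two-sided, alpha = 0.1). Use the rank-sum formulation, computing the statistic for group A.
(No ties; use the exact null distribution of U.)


Step 1: Combine and sort all 12 observations; assign midranks.
sorted (value, group): (5,X), (9,X), (10,X), (11,X), (14,Y), (22,X), (23,X), (25,X), (27,Y), (29,X), (34,Y), (38,Y)
ranks: 5->1, 9->2, 10->3, 11->4, 14->5, 22->6, 23->7, 25->8, 27->9, 29->10, 34->11, 38->12
Step 2: Rank sum for X: R1 = 1 + 2 + 3 + 4 + 6 + 7 + 8 + 10 = 41.
Step 3: U_X = R1 - n1(n1+1)/2 = 41 - 8*9/2 = 41 - 36 = 5.
       U_Y = n1*n2 - U_X = 32 - 5 = 27.
Step 4: No ties, so the exact null distribution of U (based on enumerating the C(12,8) = 495 equally likely rank assignments) gives the two-sided p-value.
Step 5: p-value = 0.072727; compare to alpha = 0.1. reject H0.

U_X = 5, p = 0.072727, reject H0 at alpha = 0.1.


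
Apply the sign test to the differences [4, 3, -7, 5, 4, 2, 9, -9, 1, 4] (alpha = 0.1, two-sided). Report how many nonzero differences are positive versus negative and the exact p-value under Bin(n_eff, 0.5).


Step 1: Discard zero differences. Original n = 10; n_eff = number of nonzero differences = 10.
Nonzero differences (with sign): +4, +3, -7, +5, +4, +2, +9, -9, +1, +4
Step 2: Count signs: positive = 8, negative = 2.
Step 3: Under H0: P(positive) = 0.5, so the number of positives S ~ Bin(10, 0.5).
Step 4: Two-sided exact p-value = sum of Bin(10,0.5) probabilities at or below the observed probability = 0.109375.
Step 5: alpha = 0.1. fail to reject H0.

n_eff = 10, pos = 8, neg = 2, p = 0.109375, fail to reject H0.


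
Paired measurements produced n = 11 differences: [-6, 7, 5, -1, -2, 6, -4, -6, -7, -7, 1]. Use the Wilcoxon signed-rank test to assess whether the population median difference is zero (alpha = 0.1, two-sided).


Step 1: Drop any zero differences (none here) and take |d_i|.
|d| = [6, 7, 5, 1, 2, 6, 4, 6, 7, 7, 1]
Step 2: Midrank |d_i| (ties get averaged ranks).
ranks: |6|->7, |7|->10, |5|->5, |1|->1.5, |2|->3, |6|->7, |4|->4, |6|->7, |7|->10, |7|->10, |1|->1.5
Step 3: Attach original signs; sum ranks with positive sign and with negative sign.
W+ = 10 + 5 + 7 + 1.5 = 23.5
W- = 7 + 1.5 + 3 + 4 + 7 + 10 + 10 = 42.5
(Check: W+ + W- = 66 should equal n(n+1)/2 = 66.)
Step 4: Test statistic W = min(W+, W-) = 23.5.
Step 5: Ties in |d|, so use the tie-corrected normal approximation.
        E[W] = n(n+1)/4 = 11*12/4 = 33.
        Tie groups: |d|=1 (t=2), |d|=6 (t=3), |d|=7 (t=3); sum(t^3 - t) = 54.
        Var[W] = n(n+1)(2n+1)/24 - sum(t^3-t)/48 = 3036/24 - 54/48 = 125.375.
        z = (W - E[W]) / sqrt(Var[W]) = (23.5 - 33) / 11.1971 = -0.8484.
        Two-sided p = 2*Phi(z) = 0.396196.
Step 6: alpha = 0.1. fail to reject H0.

W+ = 23.5, W- = 42.5, W = min = 23.5, p = 0.396196, fail to reject H0.


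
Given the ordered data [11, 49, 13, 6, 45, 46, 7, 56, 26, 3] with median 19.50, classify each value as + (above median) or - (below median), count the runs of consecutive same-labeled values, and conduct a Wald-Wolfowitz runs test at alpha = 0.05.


Step 1: Compute median = 19.50; label A = above, B = below.
Labels in order: BABBAABAAB  (n_A = 5, n_B = 5)
Step 2: Count runs R = 7.
Step 3: Under H0 (random ordering), E[R] = 2*n_A*n_B/(n_A+n_B) + 1 = 2*5*5/10 + 1 = 6.0000.
        Var[R] = 2*n_A*n_B*(2*n_A*n_B - n_A - n_B) / ((n_A+n_B)^2 * (n_A+n_B-1)) = 2000/900 = 2.2222.
        SD[R] = 1.4907.
Step 4: Continuity-corrected z = (R - 0.5 - E[R]) / SD[R] = (7 - 0.5 - 6.0000) / 1.4907 = 0.3354.
Step 5: Two-sided p-value via normal approximation = 2*(1 - Phi(|z|)) = 0.737316.
Step 6: alpha = 0.05. fail to reject H0.

R = 7, z = 0.3354, p = 0.737316, fail to reject H0.


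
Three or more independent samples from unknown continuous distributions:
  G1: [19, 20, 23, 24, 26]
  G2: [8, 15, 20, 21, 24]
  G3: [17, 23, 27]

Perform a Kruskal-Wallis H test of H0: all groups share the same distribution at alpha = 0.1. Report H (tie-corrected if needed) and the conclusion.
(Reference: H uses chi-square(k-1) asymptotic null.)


Step 1: Combine all N = 13 observations and assign midranks.
sorted (value, group, rank): (8,G2,1), (15,G2,2), (17,G3,3), (19,G1,4), (20,G1,5.5), (20,G2,5.5), (21,G2,7), (23,G1,8.5), (23,G3,8.5), (24,G1,10.5), (24,G2,10.5), (26,G1,12), (27,G3,13)
Step 2: Sum ranks within each group.
R_1 = 40.5 (n_1 = 5)
R_2 = 26 (n_2 = 5)
R_3 = 24.5 (n_3 = 3)
Step 3: H = 12/(N(N+1)) * sum(R_i^2/n_i) - 3(N+1)
     = 12/(13*14) * (40.5^2/5 + 26^2/5 + 24.5^2/3) - 3*14
     = 0.065934 * 663.333 - 42
     = 1.736264.
Step 4: Ties present; correction factor C = 1 - 18/(13^3 - 13) = 0.991758. Corrected H = 1.736264 / 0.991758 = 1.750693.
Step 5: Under H0, H ~ chi^2(2); p-value = 0.416718.
Step 6: alpha = 0.1. fail to reject H0.

H = 1.7507, df = 2, p = 0.416718, fail to reject H0.


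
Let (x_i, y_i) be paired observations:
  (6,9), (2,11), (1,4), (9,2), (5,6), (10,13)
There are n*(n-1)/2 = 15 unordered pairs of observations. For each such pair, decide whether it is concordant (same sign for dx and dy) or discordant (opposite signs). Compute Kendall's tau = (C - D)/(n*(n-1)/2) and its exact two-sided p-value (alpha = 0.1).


Step 1: Enumerate the 15 unordered pairs (i,j) with i<j and classify each by sign(x_j-x_i) * sign(y_j-y_i).
  (1,2):dx=-4,dy=+2->D; (1,3):dx=-5,dy=-5->C; (1,4):dx=+3,dy=-7->D; (1,5):dx=-1,dy=-3->C
  (1,6):dx=+4,dy=+4->C; (2,3):dx=-1,dy=-7->C; (2,4):dx=+7,dy=-9->D; (2,5):dx=+3,dy=-5->D
  (2,6):dx=+8,dy=+2->C; (3,4):dx=+8,dy=-2->D; (3,5):dx=+4,dy=+2->C; (3,6):dx=+9,dy=+9->C
  (4,5):dx=-4,dy=+4->D; (4,6):dx=+1,dy=+11->C; (5,6):dx=+5,dy=+7->C
Step 2: C = 9, D = 6, total pairs = 15.
Step 3: tau = (C - D)/(n(n-1)/2) = (9 - 6)/15 = 0.200000.
Step 4: Exact two-sided p-value (enumerate n! = 720 permutations of y under H0): p = 0.719444.
Step 5: alpha = 0.1. fail to reject H0.

tau_b = 0.2000 (C=9, D=6), p = 0.719444, fail to reject H0.


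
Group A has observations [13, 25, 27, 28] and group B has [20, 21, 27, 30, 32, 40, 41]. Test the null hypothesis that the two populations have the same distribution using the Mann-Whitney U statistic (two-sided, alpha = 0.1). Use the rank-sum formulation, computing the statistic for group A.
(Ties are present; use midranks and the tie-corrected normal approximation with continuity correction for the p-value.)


Step 1: Combine and sort all 11 observations; assign midranks.
sorted (value, group): (13,X), (20,Y), (21,Y), (25,X), (27,X), (27,Y), (28,X), (30,Y), (32,Y), (40,Y), (41,Y)
ranks: 13->1, 20->2, 21->3, 25->4, 27->5.5, 27->5.5, 28->7, 30->8, 32->9, 40->10, 41->11
Step 2: Rank sum for X: R1 = 1 + 4 + 5.5 + 7 = 17.5.
Step 3: U_X = R1 - n1(n1+1)/2 = 17.5 - 4*5/2 = 17.5 - 10 = 7.5.
       U_Y = n1*n2 - U_X = 28 - 7.5 = 20.5.
Step 4: Ties are present, so use the tie-corrected normal approximation (with continuity correction) for the p-value.
Step 5: p-value = 0.255756; compare to alpha = 0.1. fail to reject H0.

U_X = 7.5, p = 0.255756, fail to reject H0 at alpha = 0.1.


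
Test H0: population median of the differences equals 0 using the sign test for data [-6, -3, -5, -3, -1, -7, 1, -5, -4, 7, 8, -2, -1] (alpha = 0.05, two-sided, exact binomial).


Step 1: Discard zero differences. Original n = 13; n_eff = number of nonzero differences = 13.
Nonzero differences (with sign): -6, -3, -5, -3, -1, -7, +1, -5, -4, +7, +8, -2, -1
Step 2: Count signs: positive = 3, negative = 10.
Step 3: Under H0: P(positive) = 0.5, so the number of positives S ~ Bin(13, 0.5).
Step 4: Two-sided exact p-value = sum of Bin(13,0.5) probabilities at or below the observed probability = 0.092285.
Step 5: alpha = 0.05. fail to reject H0.

n_eff = 13, pos = 3, neg = 10, p = 0.092285, fail to reject H0.


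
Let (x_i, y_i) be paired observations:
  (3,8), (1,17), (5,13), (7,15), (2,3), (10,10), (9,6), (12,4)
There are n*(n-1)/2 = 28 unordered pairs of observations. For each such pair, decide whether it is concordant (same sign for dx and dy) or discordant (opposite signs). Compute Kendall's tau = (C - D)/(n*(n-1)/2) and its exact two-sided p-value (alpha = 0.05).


Step 1: Enumerate the 28 unordered pairs (i,j) with i<j and classify each by sign(x_j-x_i) * sign(y_j-y_i).
  (1,2):dx=-2,dy=+9->D; (1,3):dx=+2,dy=+5->C; (1,4):dx=+4,dy=+7->C; (1,5):dx=-1,dy=-5->C
  (1,6):dx=+7,dy=+2->C; (1,7):dx=+6,dy=-2->D; (1,8):dx=+9,dy=-4->D; (2,3):dx=+4,dy=-4->D
  (2,4):dx=+6,dy=-2->D; (2,5):dx=+1,dy=-14->D; (2,6):dx=+9,dy=-7->D; (2,7):dx=+8,dy=-11->D
  (2,8):dx=+11,dy=-13->D; (3,4):dx=+2,dy=+2->C; (3,5):dx=-3,dy=-10->C; (3,6):dx=+5,dy=-3->D
  (3,7):dx=+4,dy=-7->D; (3,8):dx=+7,dy=-9->D; (4,5):dx=-5,dy=-12->C; (4,6):dx=+3,dy=-5->D
  (4,7):dx=+2,dy=-9->D; (4,8):dx=+5,dy=-11->D; (5,6):dx=+8,dy=+7->C; (5,7):dx=+7,dy=+3->C
  (5,8):dx=+10,dy=+1->C; (6,7):dx=-1,dy=-4->C; (6,8):dx=+2,dy=-6->D; (7,8):dx=+3,dy=-2->D
Step 2: C = 11, D = 17, total pairs = 28.
Step 3: tau = (C - D)/(n(n-1)/2) = (11 - 17)/28 = -0.214286.
Step 4: Exact two-sided p-value (enumerate n! = 40320 permutations of y under H0): p = 0.548413.
Step 5: alpha = 0.05. fail to reject H0.

tau_b = -0.2143 (C=11, D=17), p = 0.548413, fail to reject H0.


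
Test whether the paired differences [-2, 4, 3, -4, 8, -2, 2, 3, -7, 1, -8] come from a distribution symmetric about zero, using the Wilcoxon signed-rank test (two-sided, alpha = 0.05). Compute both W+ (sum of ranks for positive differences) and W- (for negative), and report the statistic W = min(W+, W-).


Step 1: Drop any zero differences (none here) and take |d_i|.
|d| = [2, 4, 3, 4, 8, 2, 2, 3, 7, 1, 8]
Step 2: Midrank |d_i| (ties get averaged ranks).
ranks: |2|->3, |4|->7.5, |3|->5.5, |4|->7.5, |8|->10.5, |2|->3, |2|->3, |3|->5.5, |7|->9, |1|->1, |8|->10.5
Step 3: Attach original signs; sum ranks with positive sign and with negative sign.
W+ = 7.5 + 5.5 + 10.5 + 3 + 5.5 + 1 = 33
W- = 3 + 7.5 + 3 + 9 + 10.5 = 33
(Check: W+ + W- = 66 should equal n(n+1)/2 = 66.)
Step 4: Test statistic W = min(W+, W-) = 33.
Step 5: Ties in |d|, so use the tie-corrected normal approximation.
        E[W] = n(n+1)/4 = 11*12/4 = 33.
        Tie groups: |d|=2 (t=3), |d|=3 (t=2), |d|=4 (t=2), |d|=8 (t=2); sum(t^3 - t) = 42.
        Var[W] = n(n+1)(2n+1)/24 - sum(t^3-t)/48 = 3036/24 - 42/48 = 125.625.
        z = (W - E[W]) / sqrt(Var[W]) = (33 - 33) / 11.2083 = 0.0000.
        Two-sided p = 2*Phi(z) = 1.000000.
Step 6: alpha = 0.05. fail to reject H0.

W+ = 33, W- = 33, W = min = 33, p = 1.000000, fail to reject H0.


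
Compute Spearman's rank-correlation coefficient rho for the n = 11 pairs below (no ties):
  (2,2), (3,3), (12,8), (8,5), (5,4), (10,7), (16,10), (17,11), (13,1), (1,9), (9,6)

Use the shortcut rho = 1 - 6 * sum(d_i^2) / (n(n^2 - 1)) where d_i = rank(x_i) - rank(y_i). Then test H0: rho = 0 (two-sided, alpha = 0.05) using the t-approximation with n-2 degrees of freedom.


Step 1: Rank x and y separately (midranks; no ties here).
rank(x): 2->2, 3->3, 12->8, 8->5, 5->4, 10->7, 16->10, 17->11, 13->9, 1->1, 9->6
rank(y): 2->2, 3->3, 8->8, 5->5, 4->4, 7->7, 10->10, 11->11, 1->1, 9->9, 6->6
Step 2: d_i = R_x(i) - R_y(i); compute d_i^2.
  (2-2)^2=0, (3-3)^2=0, (8-8)^2=0, (5-5)^2=0, (4-4)^2=0, (7-7)^2=0, (10-10)^2=0, (11-11)^2=0, (9-1)^2=64, (1-9)^2=64, (6-6)^2=0
sum(d^2) = 128.
Step 3: rho = 1 - 6*128 / (11*(11^2 - 1)) = 1 - 768/1320 = 0.418182.
Step 4: Under H0, t = rho * sqrt((n-2)/(1-rho^2)) = 1.3811 ~ t(9).
Step 5: Two-sided p-value from the t-distribution with 9 df = 0.200570.
Step 6: alpha = 0.05. fail to reject H0.

rho = 0.4182, p = 0.200570, fail to reject H0 at alpha = 0.05.


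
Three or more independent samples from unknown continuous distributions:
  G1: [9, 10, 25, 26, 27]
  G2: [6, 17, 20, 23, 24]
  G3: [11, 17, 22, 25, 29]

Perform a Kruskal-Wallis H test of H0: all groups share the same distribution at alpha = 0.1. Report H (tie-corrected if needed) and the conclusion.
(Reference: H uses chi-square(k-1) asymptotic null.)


Step 1: Combine all N = 15 observations and assign midranks.
sorted (value, group, rank): (6,G2,1), (9,G1,2), (10,G1,3), (11,G3,4), (17,G2,5.5), (17,G3,5.5), (20,G2,7), (22,G3,8), (23,G2,9), (24,G2,10), (25,G1,11.5), (25,G3,11.5), (26,G1,13), (27,G1,14), (29,G3,15)
Step 2: Sum ranks within each group.
R_1 = 43.5 (n_1 = 5)
R_2 = 32.5 (n_2 = 5)
R_3 = 44 (n_3 = 5)
Step 3: H = 12/(N(N+1)) * sum(R_i^2/n_i) - 3(N+1)
     = 12/(15*16) * (43.5^2/5 + 32.5^2/5 + 44^2/5) - 3*16
     = 0.050000 * 976.9 - 48
     = 0.845000.
Step 4: Ties present; correction factor C = 1 - 12/(15^3 - 15) = 0.996429. Corrected H = 0.845000 / 0.996429 = 0.848029.
Step 5: Under H0, H ~ chi^2(2); p-value = 0.654414.
Step 6: alpha = 0.1. fail to reject H0.

H = 0.8480, df = 2, p = 0.654414, fail to reject H0.


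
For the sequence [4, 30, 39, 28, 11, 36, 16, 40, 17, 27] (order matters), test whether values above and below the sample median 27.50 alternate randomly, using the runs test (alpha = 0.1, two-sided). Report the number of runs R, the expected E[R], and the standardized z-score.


Step 1: Compute median = 27.50; label A = above, B = below.
Labels in order: BAAABABABB  (n_A = 5, n_B = 5)
Step 2: Count runs R = 7.
Step 3: Under H0 (random ordering), E[R] = 2*n_A*n_B/(n_A+n_B) + 1 = 2*5*5/10 + 1 = 6.0000.
        Var[R] = 2*n_A*n_B*(2*n_A*n_B - n_A - n_B) / ((n_A+n_B)^2 * (n_A+n_B-1)) = 2000/900 = 2.2222.
        SD[R] = 1.4907.
Step 4: Continuity-corrected z = (R - 0.5 - E[R]) / SD[R] = (7 - 0.5 - 6.0000) / 1.4907 = 0.3354.
Step 5: Two-sided p-value via normal approximation = 2*(1 - Phi(|z|)) = 0.737316.
Step 6: alpha = 0.1. fail to reject H0.

R = 7, z = 0.3354, p = 0.737316, fail to reject H0.


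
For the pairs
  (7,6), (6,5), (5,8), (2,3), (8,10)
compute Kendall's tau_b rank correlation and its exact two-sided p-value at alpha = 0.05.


Step 1: Enumerate the 10 unordered pairs (i,j) with i<j and classify each by sign(x_j-x_i) * sign(y_j-y_i).
  (1,2):dx=-1,dy=-1->C; (1,3):dx=-2,dy=+2->D; (1,4):dx=-5,dy=-3->C; (1,5):dx=+1,dy=+4->C
  (2,3):dx=-1,dy=+3->D; (2,4):dx=-4,dy=-2->C; (2,5):dx=+2,dy=+5->C; (3,4):dx=-3,dy=-5->C
  (3,5):dx=+3,dy=+2->C; (4,5):dx=+6,dy=+7->C
Step 2: C = 8, D = 2, total pairs = 10.
Step 3: tau = (C - D)/(n(n-1)/2) = (8 - 2)/10 = 0.600000.
Step 4: Exact two-sided p-value (enumerate n! = 120 permutations of y under H0): p = 0.233333.
Step 5: alpha = 0.05. fail to reject H0.

tau_b = 0.6000 (C=8, D=2), p = 0.233333, fail to reject H0.


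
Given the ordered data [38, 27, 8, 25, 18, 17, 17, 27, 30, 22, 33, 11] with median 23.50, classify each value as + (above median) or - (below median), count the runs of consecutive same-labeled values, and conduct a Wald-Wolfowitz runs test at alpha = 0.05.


Step 1: Compute median = 23.50; label A = above, B = below.
Labels in order: AABABBBAABAB  (n_A = 6, n_B = 6)
Step 2: Count runs R = 8.
Step 3: Under H0 (random ordering), E[R] = 2*n_A*n_B/(n_A+n_B) + 1 = 2*6*6/12 + 1 = 7.0000.
        Var[R] = 2*n_A*n_B*(2*n_A*n_B - n_A - n_B) / ((n_A+n_B)^2 * (n_A+n_B-1)) = 4320/1584 = 2.7273.
        SD[R] = 1.6514.
Step 4: Continuity-corrected z = (R - 0.5 - E[R]) / SD[R] = (8 - 0.5 - 7.0000) / 1.6514 = 0.3028.
Step 5: Two-sided p-value via normal approximation = 2*(1 - Phi(|z|)) = 0.762069.
Step 6: alpha = 0.05. fail to reject H0.

R = 8, z = 0.3028, p = 0.762069, fail to reject H0.


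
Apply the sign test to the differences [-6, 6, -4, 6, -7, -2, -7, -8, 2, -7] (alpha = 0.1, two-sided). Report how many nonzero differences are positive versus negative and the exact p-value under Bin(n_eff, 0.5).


Step 1: Discard zero differences. Original n = 10; n_eff = number of nonzero differences = 10.
Nonzero differences (with sign): -6, +6, -4, +6, -7, -2, -7, -8, +2, -7
Step 2: Count signs: positive = 3, negative = 7.
Step 3: Under H0: P(positive) = 0.5, so the number of positives S ~ Bin(10, 0.5).
Step 4: Two-sided exact p-value = sum of Bin(10,0.5) probabilities at or below the observed probability = 0.343750.
Step 5: alpha = 0.1. fail to reject H0.

n_eff = 10, pos = 3, neg = 7, p = 0.343750, fail to reject H0.


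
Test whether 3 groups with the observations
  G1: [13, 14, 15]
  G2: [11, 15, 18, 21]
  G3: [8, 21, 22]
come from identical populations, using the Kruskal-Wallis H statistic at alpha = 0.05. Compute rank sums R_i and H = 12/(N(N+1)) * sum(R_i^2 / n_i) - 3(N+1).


Step 1: Combine all N = 10 observations and assign midranks.
sorted (value, group, rank): (8,G3,1), (11,G2,2), (13,G1,3), (14,G1,4), (15,G1,5.5), (15,G2,5.5), (18,G2,7), (21,G2,8.5), (21,G3,8.5), (22,G3,10)
Step 2: Sum ranks within each group.
R_1 = 12.5 (n_1 = 3)
R_2 = 23 (n_2 = 4)
R_3 = 19.5 (n_3 = 3)
Step 3: H = 12/(N(N+1)) * sum(R_i^2/n_i) - 3(N+1)
     = 12/(10*11) * (12.5^2/3 + 23^2/4 + 19.5^2/3) - 3*11
     = 0.109091 * 311.083 - 33
     = 0.936364.
Step 4: Ties present; correction factor C = 1 - 12/(10^3 - 10) = 0.987879. Corrected H = 0.936364 / 0.987879 = 0.947853.
Step 5: Under H0, H ~ chi^2(2); p-value = 0.622553.
Step 6: alpha = 0.05. fail to reject H0.

H = 0.9479, df = 2, p = 0.622553, fail to reject H0.


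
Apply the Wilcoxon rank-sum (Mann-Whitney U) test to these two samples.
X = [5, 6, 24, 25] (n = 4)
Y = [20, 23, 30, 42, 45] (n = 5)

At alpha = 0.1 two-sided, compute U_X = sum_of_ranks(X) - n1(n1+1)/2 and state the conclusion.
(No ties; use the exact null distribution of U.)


Step 1: Combine and sort all 9 observations; assign midranks.
sorted (value, group): (5,X), (6,X), (20,Y), (23,Y), (24,X), (25,X), (30,Y), (42,Y), (45,Y)
ranks: 5->1, 6->2, 20->3, 23->4, 24->5, 25->6, 30->7, 42->8, 45->9
Step 2: Rank sum for X: R1 = 1 + 2 + 5 + 6 = 14.
Step 3: U_X = R1 - n1(n1+1)/2 = 14 - 4*5/2 = 14 - 10 = 4.
       U_Y = n1*n2 - U_X = 20 - 4 = 16.
Step 4: No ties, so the exact null distribution of U (based on enumerating the C(9,4) = 126 equally likely rank assignments) gives the two-sided p-value.
Step 5: p-value = 0.190476; compare to alpha = 0.1. fail to reject H0.

U_X = 4, p = 0.190476, fail to reject H0 at alpha = 0.1.


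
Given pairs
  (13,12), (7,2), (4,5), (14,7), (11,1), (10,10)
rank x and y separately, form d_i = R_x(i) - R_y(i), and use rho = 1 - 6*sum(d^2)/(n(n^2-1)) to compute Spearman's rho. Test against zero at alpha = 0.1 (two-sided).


Step 1: Rank x and y separately (midranks; no ties here).
rank(x): 13->5, 7->2, 4->1, 14->6, 11->4, 10->3
rank(y): 12->6, 2->2, 5->3, 7->4, 1->1, 10->5
Step 2: d_i = R_x(i) - R_y(i); compute d_i^2.
  (5-6)^2=1, (2-2)^2=0, (1-3)^2=4, (6-4)^2=4, (4-1)^2=9, (3-5)^2=4
sum(d^2) = 22.
Step 3: rho = 1 - 6*22 / (6*(6^2 - 1)) = 1 - 132/210 = 0.371429.
Step 4: Under H0, t = rho * sqrt((n-2)/(1-rho^2)) = 0.8001 ~ t(4).
Step 5: Two-sided p-value from the t-distribution with 4 df = 0.468478.
Step 6: alpha = 0.1. fail to reject H0.

rho = 0.3714, p = 0.468478, fail to reject H0 at alpha = 0.1.


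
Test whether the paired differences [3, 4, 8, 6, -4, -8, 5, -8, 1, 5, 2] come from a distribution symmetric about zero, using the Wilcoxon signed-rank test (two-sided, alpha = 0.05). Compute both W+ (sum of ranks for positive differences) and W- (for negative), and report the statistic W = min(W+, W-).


Step 1: Drop any zero differences (none here) and take |d_i|.
|d| = [3, 4, 8, 6, 4, 8, 5, 8, 1, 5, 2]
Step 2: Midrank |d_i| (ties get averaged ranks).
ranks: |3|->3, |4|->4.5, |8|->10, |6|->8, |4|->4.5, |8|->10, |5|->6.5, |8|->10, |1|->1, |5|->6.5, |2|->2
Step 3: Attach original signs; sum ranks with positive sign and with negative sign.
W+ = 3 + 4.5 + 10 + 8 + 6.5 + 1 + 6.5 + 2 = 41.5
W- = 4.5 + 10 + 10 = 24.5
(Check: W+ + W- = 66 should equal n(n+1)/2 = 66.)
Step 4: Test statistic W = min(W+, W-) = 24.5.
Step 5: Ties in |d|, so use the tie-corrected normal approximation.
        E[W] = n(n+1)/4 = 11*12/4 = 33.
        Tie groups: |d|=4 (t=2), |d|=5 (t=2), |d|=8 (t=3); sum(t^3 - t) = 36.
        Var[W] = n(n+1)(2n+1)/24 - sum(t^3-t)/48 = 3036/24 - 36/48 = 125.75.
        z = (W - E[W]) / sqrt(Var[W]) = (24.5 - 33) / 11.2138 = -0.7580.
        Two-sided p = 2*Phi(z) = 0.448455.
Step 6: alpha = 0.05. fail to reject H0.

W+ = 41.5, W- = 24.5, W = min = 24.5, p = 0.448455, fail to reject H0.


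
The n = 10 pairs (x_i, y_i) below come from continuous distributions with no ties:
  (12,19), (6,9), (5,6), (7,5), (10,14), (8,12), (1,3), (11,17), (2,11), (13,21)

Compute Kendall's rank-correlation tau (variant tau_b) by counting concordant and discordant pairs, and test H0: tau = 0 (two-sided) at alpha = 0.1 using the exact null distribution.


Step 1: Enumerate the 45 unordered pairs (i,j) with i<j and classify each by sign(x_j-x_i) * sign(y_j-y_i).
  (1,2):dx=-6,dy=-10->C; (1,3):dx=-7,dy=-13->C; (1,4):dx=-5,dy=-14->C; (1,5):dx=-2,dy=-5->C
  (1,6):dx=-4,dy=-7->C; (1,7):dx=-11,dy=-16->C; (1,8):dx=-1,dy=-2->C; (1,9):dx=-10,dy=-8->C
  (1,10):dx=+1,dy=+2->C; (2,3):dx=-1,dy=-3->C; (2,4):dx=+1,dy=-4->D; (2,5):dx=+4,dy=+5->C
  (2,6):dx=+2,dy=+3->C; (2,7):dx=-5,dy=-6->C; (2,8):dx=+5,dy=+8->C; (2,9):dx=-4,dy=+2->D
  (2,10):dx=+7,dy=+12->C; (3,4):dx=+2,dy=-1->D; (3,5):dx=+5,dy=+8->C; (3,6):dx=+3,dy=+6->C
  (3,7):dx=-4,dy=-3->C; (3,8):dx=+6,dy=+11->C; (3,9):dx=-3,dy=+5->D; (3,10):dx=+8,dy=+15->C
  (4,5):dx=+3,dy=+9->C; (4,6):dx=+1,dy=+7->C; (4,7):dx=-6,dy=-2->C; (4,8):dx=+4,dy=+12->C
  (4,9):dx=-5,dy=+6->D; (4,10):dx=+6,dy=+16->C; (5,6):dx=-2,dy=-2->C; (5,7):dx=-9,dy=-11->C
  (5,8):dx=+1,dy=+3->C; (5,9):dx=-8,dy=-3->C; (5,10):dx=+3,dy=+7->C; (6,7):dx=-7,dy=-9->C
  (6,8):dx=+3,dy=+5->C; (6,9):dx=-6,dy=-1->C; (6,10):dx=+5,dy=+9->C; (7,8):dx=+10,dy=+14->C
  (7,9):dx=+1,dy=+8->C; (7,10):dx=+12,dy=+18->C; (8,9):dx=-9,dy=-6->C; (8,10):dx=+2,dy=+4->C
  (9,10):dx=+11,dy=+10->C
Step 2: C = 40, D = 5, total pairs = 45.
Step 3: tau = (C - D)/(n(n-1)/2) = (40 - 5)/45 = 0.777778.
Step 4: Exact two-sided p-value (enumerate n! = 3628800 permutations of y under H0): p = 0.000946.
Step 5: alpha = 0.1. reject H0.

tau_b = 0.7778 (C=40, D=5), p = 0.000946, reject H0.


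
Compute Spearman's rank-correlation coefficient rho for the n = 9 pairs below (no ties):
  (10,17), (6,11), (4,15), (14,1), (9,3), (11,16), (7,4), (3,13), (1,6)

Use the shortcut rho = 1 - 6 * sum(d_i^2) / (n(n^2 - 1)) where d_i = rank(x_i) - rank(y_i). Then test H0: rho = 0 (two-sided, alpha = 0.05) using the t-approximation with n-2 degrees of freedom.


Step 1: Rank x and y separately (midranks; no ties here).
rank(x): 10->7, 6->4, 4->3, 14->9, 9->6, 11->8, 7->5, 3->2, 1->1
rank(y): 17->9, 11->5, 15->7, 1->1, 3->2, 16->8, 4->3, 13->6, 6->4
Step 2: d_i = R_x(i) - R_y(i); compute d_i^2.
  (7-9)^2=4, (4-5)^2=1, (3-7)^2=16, (9-1)^2=64, (6-2)^2=16, (8-8)^2=0, (5-3)^2=4, (2-6)^2=16, (1-4)^2=9
sum(d^2) = 130.
Step 3: rho = 1 - 6*130 / (9*(9^2 - 1)) = 1 - 780/720 = -0.083333.
Step 4: Under H0, t = rho * sqrt((n-2)/(1-rho^2)) = -0.2212 ~ t(7).
Step 5: Two-sided p-value from the t-distribution with 7 df = 0.831214.
Step 6: alpha = 0.05. fail to reject H0.

rho = -0.0833, p = 0.831214, fail to reject H0 at alpha = 0.05.


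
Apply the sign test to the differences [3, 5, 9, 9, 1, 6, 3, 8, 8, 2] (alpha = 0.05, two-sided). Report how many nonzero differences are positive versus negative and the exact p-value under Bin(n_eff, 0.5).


Step 1: Discard zero differences. Original n = 10; n_eff = number of nonzero differences = 10.
Nonzero differences (with sign): +3, +5, +9, +9, +1, +6, +3, +8, +8, +2
Step 2: Count signs: positive = 10, negative = 0.
Step 3: Under H0: P(positive) = 0.5, so the number of positives S ~ Bin(10, 0.5).
Step 4: Two-sided exact p-value = sum of Bin(10,0.5) probabilities at or below the observed probability = 0.001953.
Step 5: alpha = 0.05. reject H0.

n_eff = 10, pos = 10, neg = 0, p = 0.001953, reject H0.


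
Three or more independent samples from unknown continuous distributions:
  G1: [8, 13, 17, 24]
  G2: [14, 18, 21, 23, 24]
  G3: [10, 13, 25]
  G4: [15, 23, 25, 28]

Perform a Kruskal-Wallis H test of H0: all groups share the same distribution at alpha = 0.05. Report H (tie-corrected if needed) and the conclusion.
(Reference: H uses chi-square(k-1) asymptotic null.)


Step 1: Combine all N = 16 observations and assign midranks.
sorted (value, group, rank): (8,G1,1), (10,G3,2), (13,G1,3.5), (13,G3,3.5), (14,G2,5), (15,G4,6), (17,G1,7), (18,G2,8), (21,G2,9), (23,G2,10.5), (23,G4,10.5), (24,G1,12.5), (24,G2,12.5), (25,G3,14.5), (25,G4,14.5), (28,G4,16)
Step 2: Sum ranks within each group.
R_1 = 24 (n_1 = 4)
R_2 = 45 (n_2 = 5)
R_3 = 20 (n_3 = 3)
R_4 = 47 (n_4 = 4)
Step 3: H = 12/(N(N+1)) * sum(R_i^2/n_i) - 3(N+1)
     = 12/(16*17) * (24^2/4 + 45^2/5 + 20^2/3 + 47^2/4) - 3*17
     = 0.044118 * 1234.58 - 51
     = 3.466912.
Step 4: Ties present; correction factor C = 1 - 24/(16^3 - 16) = 0.994118. Corrected H = 3.466912 / 0.994118 = 3.487426.
Step 5: Under H0, H ~ chi^2(3); p-value = 0.322397.
Step 6: alpha = 0.05. fail to reject H0.

H = 3.4874, df = 3, p = 0.322397, fail to reject H0.


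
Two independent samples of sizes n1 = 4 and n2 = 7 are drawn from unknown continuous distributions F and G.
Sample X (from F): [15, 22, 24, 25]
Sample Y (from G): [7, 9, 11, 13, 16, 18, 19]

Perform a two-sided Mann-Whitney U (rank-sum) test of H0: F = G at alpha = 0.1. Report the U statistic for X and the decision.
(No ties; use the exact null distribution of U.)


Step 1: Combine and sort all 11 observations; assign midranks.
sorted (value, group): (7,Y), (9,Y), (11,Y), (13,Y), (15,X), (16,Y), (18,Y), (19,Y), (22,X), (24,X), (25,X)
ranks: 7->1, 9->2, 11->3, 13->4, 15->5, 16->6, 18->7, 19->8, 22->9, 24->10, 25->11
Step 2: Rank sum for X: R1 = 5 + 9 + 10 + 11 = 35.
Step 3: U_X = R1 - n1(n1+1)/2 = 35 - 4*5/2 = 35 - 10 = 25.
       U_Y = n1*n2 - U_X = 28 - 25 = 3.
Step 4: No ties, so the exact null distribution of U (based on enumerating the C(11,4) = 330 equally likely rank assignments) gives the two-sided p-value.
Step 5: p-value = 0.042424; compare to alpha = 0.1. reject H0.

U_X = 25, p = 0.042424, reject H0 at alpha = 0.1.


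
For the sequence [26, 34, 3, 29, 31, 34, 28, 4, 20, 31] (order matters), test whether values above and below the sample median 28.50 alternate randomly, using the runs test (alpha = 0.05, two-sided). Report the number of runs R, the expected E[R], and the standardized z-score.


Step 1: Compute median = 28.50; label A = above, B = below.
Labels in order: BABAAABBBA  (n_A = 5, n_B = 5)
Step 2: Count runs R = 6.
Step 3: Under H0 (random ordering), E[R] = 2*n_A*n_B/(n_A+n_B) + 1 = 2*5*5/10 + 1 = 6.0000.
        Var[R] = 2*n_A*n_B*(2*n_A*n_B - n_A - n_B) / ((n_A+n_B)^2 * (n_A+n_B-1)) = 2000/900 = 2.2222.
        SD[R] = 1.4907.
Step 4: R = E[R], so z = 0 with no continuity correction.
Step 5: Two-sided p-value via normal approximation = 2*(1 - Phi(|z|)) = 1.000000.
Step 6: alpha = 0.05. fail to reject H0.

R = 6, z = 0.0000, p = 1.000000, fail to reject H0.


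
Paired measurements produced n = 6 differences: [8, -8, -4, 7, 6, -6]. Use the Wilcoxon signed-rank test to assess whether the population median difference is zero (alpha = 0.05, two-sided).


Step 1: Drop any zero differences (none here) and take |d_i|.
|d| = [8, 8, 4, 7, 6, 6]
Step 2: Midrank |d_i| (ties get averaged ranks).
ranks: |8|->5.5, |8|->5.5, |4|->1, |7|->4, |6|->2.5, |6|->2.5
Step 3: Attach original signs; sum ranks with positive sign and with negative sign.
W+ = 5.5 + 4 + 2.5 = 12
W- = 5.5 + 1 + 2.5 = 9
(Check: W+ + W- = 21 should equal n(n+1)/2 = 21.)
Step 4: Test statistic W = min(W+, W-) = 9.
Step 5: Ties in |d|, so use the tie-corrected normal approximation.
        E[W] = n(n+1)/4 = 6*7/4 = 10.5.
        Tie groups: |d|=6 (t=2), |d|=8 (t=2); sum(t^3 - t) = 12.
        Var[W] = n(n+1)(2n+1)/24 - sum(t^3-t)/48 = 546/24 - 12/48 = 22.5.
        z = (W - E[W]) / sqrt(Var[W]) = (9 - 10.5) / 4.7434 = -0.3162.
        Two-sided p = 2*Phi(z) = 0.751830.
Step 6: alpha = 0.05. fail to reject H0.

W+ = 12, W- = 9, W = min = 9, p = 0.751830, fail to reject H0.


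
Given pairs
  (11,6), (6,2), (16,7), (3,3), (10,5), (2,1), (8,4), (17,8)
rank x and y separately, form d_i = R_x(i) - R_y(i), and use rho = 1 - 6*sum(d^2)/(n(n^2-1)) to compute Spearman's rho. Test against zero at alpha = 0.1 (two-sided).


Step 1: Rank x and y separately (midranks; no ties here).
rank(x): 11->6, 6->3, 16->7, 3->2, 10->5, 2->1, 8->4, 17->8
rank(y): 6->6, 2->2, 7->7, 3->3, 5->5, 1->1, 4->4, 8->8
Step 2: d_i = R_x(i) - R_y(i); compute d_i^2.
  (6-6)^2=0, (3-2)^2=1, (7-7)^2=0, (2-3)^2=1, (5-5)^2=0, (1-1)^2=0, (4-4)^2=0, (8-8)^2=0
sum(d^2) = 2.
Step 3: rho = 1 - 6*2 / (8*(8^2 - 1)) = 1 - 12/504 = 0.976190.
Step 4: Under H0, t = rho * sqrt((n-2)/(1-rho^2)) = 11.0235 ~ t(6).
Step 5: Two-sided p-value from the t-distribution with 6 df = 0.000033.
Step 6: alpha = 0.1. reject H0.

rho = 0.9762, p = 0.000033, reject H0 at alpha = 0.1.


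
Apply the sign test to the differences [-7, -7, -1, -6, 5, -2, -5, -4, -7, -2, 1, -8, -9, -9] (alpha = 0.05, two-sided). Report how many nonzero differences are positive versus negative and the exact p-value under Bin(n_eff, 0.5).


Step 1: Discard zero differences. Original n = 14; n_eff = number of nonzero differences = 14.
Nonzero differences (with sign): -7, -7, -1, -6, +5, -2, -5, -4, -7, -2, +1, -8, -9, -9
Step 2: Count signs: positive = 2, negative = 12.
Step 3: Under H0: P(positive) = 0.5, so the number of positives S ~ Bin(14, 0.5).
Step 4: Two-sided exact p-value = sum of Bin(14,0.5) probabilities at or below the observed probability = 0.012939.
Step 5: alpha = 0.05. reject H0.

n_eff = 14, pos = 2, neg = 12, p = 0.012939, reject H0.


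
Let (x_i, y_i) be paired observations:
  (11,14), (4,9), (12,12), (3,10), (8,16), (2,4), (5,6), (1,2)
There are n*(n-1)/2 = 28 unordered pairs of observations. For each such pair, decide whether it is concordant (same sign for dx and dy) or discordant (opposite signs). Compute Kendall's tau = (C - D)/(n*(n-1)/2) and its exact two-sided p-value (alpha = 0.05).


Step 1: Enumerate the 28 unordered pairs (i,j) with i<j and classify each by sign(x_j-x_i) * sign(y_j-y_i).
  (1,2):dx=-7,dy=-5->C; (1,3):dx=+1,dy=-2->D; (1,4):dx=-8,dy=-4->C; (1,5):dx=-3,dy=+2->D
  (1,6):dx=-9,dy=-10->C; (1,7):dx=-6,dy=-8->C; (1,8):dx=-10,dy=-12->C; (2,3):dx=+8,dy=+3->C
  (2,4):dx=-1,dy=+1->D; (2,5):dx=+4,dy=+7->C; (2,6):dx=-2,dy=-5->C; (2,7):dx=+1,dy=-3->D
  (2,8):dx=-3,dy=-7->C; (3,4):dx=-9,dy=-2->C; (3,5):dx=-4,dy=+4->D; (3,6):dx=-10,dy=-8->C
  (3,7):dx=-7,dy=-6->C; (3,8):dx=-11,dy=-10->C; (4,5):dx=+5,dy=+6->C; (4,6):dx=-1,dy=-6->C
  (4,7):dx=+2,dy=-4->D; (4,8):dx=-2,dy=-8->C; (5,6):dx=-6,dy=-12->C; (5,7):dx=-3,dy=-10->C
  (5,8):dx=-7,dy=-14->C; (6,7):dx=+3,dy=+2->C; (6,8):dx=-1,dy=-2->C; (7,8):dx=-4,dy=-4->C
Step 2: C = 22, D = 6, total pairs = 28.
Step 3: tau = (C - D)/(n(n-1)/2) = (22 - 6)/28 = 0.571429.
Step 4: Exact two-sided p-value (enumerate n! = 40320 permutations of y under H0): p = 0.061012.
Step 5: alpha = 0.05. fail to reject H0.

tau_b = 0.5714 (C=22, D=6), p = 0.061012, fail to reject H0.


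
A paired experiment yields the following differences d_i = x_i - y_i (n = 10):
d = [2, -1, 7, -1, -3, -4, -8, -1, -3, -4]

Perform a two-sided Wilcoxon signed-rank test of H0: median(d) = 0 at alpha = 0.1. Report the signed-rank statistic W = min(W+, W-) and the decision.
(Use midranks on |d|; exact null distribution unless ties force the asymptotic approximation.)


Step 1: Drop any zero differences (none here) and take |d_i|.
|d| = [2, 1, 7, 1, 3, 4, 8, 1, 3, 4]
Step 2: Midrank |d_i| (ties get averaged ranks).
ranks: |2|->4, |1|->2, |7|->9, |1|->2, |3|->5.5, |4|->7.5, |8|->10, |1|->2, |3|->5.5, |4|->7.5
Step 3: Attach original signs; sum ranks with positive sign and with negative sign.
W+ = 4 + 9 = 13
W- = 2 + 2 + 5.5 + 7.5 + 10 + 2 + 5.5 + 7.5 = 42
(Check: W+ + W- = 55 should equal n(n+1)/2 = 55.)
Step 4: Test statistic W = min(W+, W-) = 13.
Step 5: Ties in |d|, so use the tie-corrected normal approximation.
        E[W] = n(n+1)/4 = 10*11/4 = 27.5.
        Tie groups: |d|=1 (t=3), |d|=3 (t=2), |d|=4 (t=2); sum(t^3 - t) = 36.
        Var[W] = n(n+1)(2n+1)/24 - sum(t^3-t)/48 = 2310/24 - 36/48 = 95.5.
        z = (W - E[W]) / sqrt(Var[W]) = (13 - 27.5) / 9.7724 = -1.4838.
        Two-sided p = 2*Phi(z) = 0.137870.
Step 6: alpha = 0.1. fail to reject H0.

W+ = 13, W- = 42, W = min = 13, p = 0.137870, fail to reject H0.


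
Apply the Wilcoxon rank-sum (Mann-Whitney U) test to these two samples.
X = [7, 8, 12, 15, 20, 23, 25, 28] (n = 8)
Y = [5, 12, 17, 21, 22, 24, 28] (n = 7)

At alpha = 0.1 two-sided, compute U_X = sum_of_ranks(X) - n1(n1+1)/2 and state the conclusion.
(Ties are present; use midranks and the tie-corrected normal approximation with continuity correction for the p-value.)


Step 1: Combine and sort all 15 observations; assign midranks.
sorted (value, group): (5,Y), (7,X), (8,X), (12,X), (12,Y), (15,X), (17,Y), (20,X), (21,Y), (22,Y), (23,X), (24,Y), (25,X), (28,X), (28,Y)
ranks: 5->1, 7->2, 8->3, 12->4.5, 12->4.5, 15->6, 17->7, 20->8, 21->9, 22->10, 23->11, 24->12, 25->13, 28->14.5, 28->14.5
Step 2: Rank sum for X: R1 = 2 + 3 + 4.5 + 6 + 8 + 11 + 13 + 14.5 = 62.
Step 3: U_X = R1 - n1(n1+1)/2 = 62 - 8*9/2 = 62 - 36 = 26.
       U_Y = n1*n2 - U_X = 56 - 26 = 30.
Step 4: Ties are present, so use the tie-corrected normal approximation (with continuity correction) for the p-value.
Step 5: p-value = 0.861942; compare to alpha = 0.1. fail to reject H0.

U_X = 26, p = 0.861942, fail to reject H0 at alpha = 0.1.


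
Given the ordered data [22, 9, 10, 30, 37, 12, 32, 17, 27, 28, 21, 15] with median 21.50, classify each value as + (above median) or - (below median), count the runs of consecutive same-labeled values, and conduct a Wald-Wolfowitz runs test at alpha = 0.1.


Step 1: Compute median = 21.50; label A = above, B = below.
Labels in order: ABBAABABAABB  (n_A = 6, n_B = 6)
Step 2: Count runs R = 8.
Step 3: Under H0 (random ordering), E[R] = 2*n_A*n_B/(n_A+n_B) + 1 = 2*6*6/12 + 1 = 7.0000.
        Var[R] = 2*n_A*n_B*(2*n_A*n_B - n_A - n_B) / ((n_A+n_B)^2 * (n_A+n_B-1)) = 4320/1584 = 2.7273.
        SD[R] = 1.6514.
Step 4: Continuity-corrected z = (R - 0.5 - E[R]) / SD[R] = (8 - 0.5 - 7.0000) / 1.6514 = 0.3028.
Step 5: Two-sided p-value via normal approximation = 2*(1 - Phi(|z|)) = 0.762069.
Step 6: alpha = 0.1. fail to reject H0.

R = 8, z = 0.3028, p = 0.762069, fail to reject H0.


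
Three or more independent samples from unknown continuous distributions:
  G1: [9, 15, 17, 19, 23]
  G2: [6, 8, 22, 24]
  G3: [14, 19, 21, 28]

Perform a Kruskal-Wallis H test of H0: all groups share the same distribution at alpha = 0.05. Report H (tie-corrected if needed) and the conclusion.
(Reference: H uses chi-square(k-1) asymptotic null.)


Step 1: Combine all N = 13 observations and assign midranks.
sorted (value, group, rank): (6,G2,1), (8,G2,2), (9,G1,3), (14,G3,4), (15,G1,5), (17,G1,6), (19,G1,7.5), (19,G3,7.5), (21,G3,9), (22,G2,10), (23,G1,11), (24,G2,12), (28,G3,13)
Step 2: Sum ranks within each group.
R_1 = 32.5 (n_1 = 5)
R_2 = 25 (n_2 = 4)
R_3 = 33.5 (n_3 = 4)
Step 3: H = 12/(N(N+1)) * sum(R_i^2/n_i) - 3(N+1)
     = 12/(13*14) * (32.5^2/5 + 25^2/4 + 33.5^2/4) - 3*14
     = 0.065934 * 648.062 - 42
     = 0.729396.
Step 4: Ties present; correction factor C = 1 - 6/(13^3 - 13) = 0.997253. Corrected H = 0.729396 / 0.997253 = 0.731405.
Step 5: Under H0, H ~ chi^2(2); p-value = 0.693709.
Step 6: alpha = 0.05. fail to reject H0.

H = 0.7314, df = 2, p = 0.693709, fail to reject H0.
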